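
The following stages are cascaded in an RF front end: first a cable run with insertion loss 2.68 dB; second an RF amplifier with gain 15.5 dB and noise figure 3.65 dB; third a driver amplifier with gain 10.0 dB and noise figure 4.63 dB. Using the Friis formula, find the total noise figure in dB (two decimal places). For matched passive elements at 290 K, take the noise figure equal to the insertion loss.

6.43 dB

Convert to linear (a loss of L dB is a gain of −L dB): F_i = 10^(NF_i/10), G_i = 10^(G_i,dB/10)
  Stage 1: F_1 = 10^(2.68/10) = 1.854, G_1 = 10^(−2.68/10) = 0.5395
  Stage 2: F_2 = 10^(3.65/10) = 2.317, G_2 = 10^(15.5/10) = 35.48
  Stage 3: F_3 = 10^(4.63/10) = 2.904, G_3 = 10^(10.0/10) = 10.00
Friis cascade:
  F = 1.854 + (2.317 − 1)/0.5395 + (2.904 − 1)/19.14 = 4.395
NF = 10 log₁₀(4.395) = 6.43 dB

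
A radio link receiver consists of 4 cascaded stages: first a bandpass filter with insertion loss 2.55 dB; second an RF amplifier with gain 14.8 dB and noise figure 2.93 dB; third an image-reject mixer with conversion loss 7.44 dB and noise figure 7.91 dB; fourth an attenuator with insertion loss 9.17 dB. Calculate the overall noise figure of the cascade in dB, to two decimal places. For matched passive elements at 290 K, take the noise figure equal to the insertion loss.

Convert to linear (a loss of L dB is a gain of −L dB): F_i = 10^(NF_i/10), G_i = 10^(G_i,dB/10)
  Stage 1: F_1 = 10^(2.55/10) = 1.799, G_1 = 10^(−2.55/10) = 0.5559
  Stage 2: F_2 = 10^(2.93/10) = 1.963, G_2 = 10^(14.8/10) = 30.20
  Stage 3: F_3 = 10^(7.91/10) = 6.180, G_3 = 10^(−7.44/10) = 0.1803
  Stage 4: F_4 = 10^(9.17/10) = 8.260, G_4 = 10^(−9.17/10) = 0.1211
Friis cascade:
  F = 1.799 + (1.963 − 1)/0.5559 + (6.180 − 1)/16.79 + (8.260 − 1)/3.027 = 6.239
NF = 10 log₁₀(6.239) = 7.95 dB

7.95 dB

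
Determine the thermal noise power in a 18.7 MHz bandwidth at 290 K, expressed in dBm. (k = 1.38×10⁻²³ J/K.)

−101.3 dBm

P_n = kTB = 1.38×10⁻²³ × 290 × 1.87×10⁷ = 7.48×10⁻¹⁴ W
In dBm: 10 log₁₀(7.48×10⁻¹⁴ / 10⁻³) = −101.3 dBm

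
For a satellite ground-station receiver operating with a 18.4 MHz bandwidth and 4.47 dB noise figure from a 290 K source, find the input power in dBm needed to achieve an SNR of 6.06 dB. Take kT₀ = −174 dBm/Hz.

−90.8 dBm

Sensitivity = −174 + 10 log₁₀(B) + NF + SNR_min
= −174 + 72.65 + 4.47 + 6.06
= −90.82 dBm → −90.8 dBm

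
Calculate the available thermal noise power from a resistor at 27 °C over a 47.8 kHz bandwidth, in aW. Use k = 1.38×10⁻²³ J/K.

198 aW

T = 27 °C + 273.15 = 300.15 K
P_n = kTB = 1.38×10⁻²³ × 300.15 × 4.78×10⁴ = 1.98×10⁻¹⁶ W = 198 aW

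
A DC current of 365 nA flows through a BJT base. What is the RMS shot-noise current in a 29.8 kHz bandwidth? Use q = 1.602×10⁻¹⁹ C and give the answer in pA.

59.0 pA

I_n = √(2qI·B)
2qI·B = 2 × 1.602×10⁻¹⁹ × 3.65×10⁻⁷ × 2.98×10⁴ = 3.48×10⁻²¹ A²
I_n = √(3.48×10⁻²¹) = 5.90×10⁻¹¹ A = 59.0 pA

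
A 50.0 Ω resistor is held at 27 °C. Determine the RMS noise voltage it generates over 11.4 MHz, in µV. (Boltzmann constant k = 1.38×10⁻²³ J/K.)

T = 27 °C + 273.15 = 300.15 K
V_n = √(4kTRB)
4kTRB = 4 × 1.38×10⁻²³ × 300.15 × 5.00×10¹ × 1.14×10⁷ = 9.44×10⁻¹² V²
V_n = √(9.44×10⁻¹²) = 3.07×10⁻⁶ V = 3.07 µV

3.07 µV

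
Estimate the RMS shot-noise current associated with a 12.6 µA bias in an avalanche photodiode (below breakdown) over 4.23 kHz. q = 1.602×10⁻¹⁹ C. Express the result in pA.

I_n = √(2qI·B)
2qI·B = 2 × 1.602×10⁻¹⁹ × 1.26×10⁻⁵ × 4.23×10³ = 1.71×10⁻²⁰ A²
I_n = √(1.71×10⁻²⁰) = 1.31×10⁻¹⁰ A = 131 pA

131 pA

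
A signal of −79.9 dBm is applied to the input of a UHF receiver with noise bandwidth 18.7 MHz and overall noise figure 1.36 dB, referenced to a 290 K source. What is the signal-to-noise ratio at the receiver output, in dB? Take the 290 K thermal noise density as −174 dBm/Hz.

Noise floor: N = −174 + 10 log₁₀(B) + NF
10 log₁₀(1.87×10⁷) = 72.72 dB
N = −174 + 72.72 + 1.36 = −99.92 dBm
SNR = P_sig − N = −79.9 − (−99.92) = 20.02 dB → 20.0 dB

20.0 dB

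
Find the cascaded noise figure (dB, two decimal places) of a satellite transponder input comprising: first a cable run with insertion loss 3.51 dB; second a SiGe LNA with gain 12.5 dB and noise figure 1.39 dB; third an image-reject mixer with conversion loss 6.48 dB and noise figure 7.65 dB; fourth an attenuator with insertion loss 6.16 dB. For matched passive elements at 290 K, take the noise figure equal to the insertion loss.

7.37 dB

Convert to linear (a loss of L dB is a gain of −L dB): F_i = 10^(NF_i/10), G_i = 10^(G_i,dB/10)
  Stage 1: F_1 = 10^(3.51/10) = 2.244, G_1 = 10^(−3.51/10) = 0.4457
  Stage 2: F_2 = 10^(1.39/10) = 1.377, G_2 = 10^(12.5/10) = 17.78
  Stage 3: F_3 = 10^(7.65/10) = 5.821, G_3 = 10^(−6.48/10) = 0.2249
  Stage 4: F_4 = 10^(6.16/10) = 4.130, G_4 = 10^(−6.16/10) = 0.2421
Friis cascade:
  F = 2.244 + (1.377 − 1)/0.4457 + (5.821 − 1)/7.925 + (4.130 − 1)/1.782 = 5.455
NF = 10 log₁₀(5.455) = 7.37 dB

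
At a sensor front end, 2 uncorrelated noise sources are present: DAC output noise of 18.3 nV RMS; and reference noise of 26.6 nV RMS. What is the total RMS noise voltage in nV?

32.3 nV

Uncorrelated sources add in power (mean-square): V_tot = √(ΣV_i²)
V_tot = √[(1.83×10⁻⁸)² + (2.66×10⁻⁸)²] = 3.23×10⁻⁸ V = 32.3 nV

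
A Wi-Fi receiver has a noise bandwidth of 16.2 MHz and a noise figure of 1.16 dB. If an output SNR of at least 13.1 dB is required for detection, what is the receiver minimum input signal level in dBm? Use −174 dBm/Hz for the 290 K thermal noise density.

Sensitivity = −174 + 10 log₁₀(B) + NF + SNR_min
= −174 + 72.1 + 1.16 + 13.1
= −87.64 dBm → −87.6 dBm

−87.6 dBm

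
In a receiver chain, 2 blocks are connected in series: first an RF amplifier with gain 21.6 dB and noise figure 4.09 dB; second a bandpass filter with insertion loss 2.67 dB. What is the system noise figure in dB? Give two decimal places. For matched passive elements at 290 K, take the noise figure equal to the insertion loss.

Convert to linear (a loss of L dB is a gain of −L dB): F_i = 10^(NF_i/10), G_i = 10^(G_i,dB/10)
  Stage 1: F_1 = 10^(4.09/10) = 2.564, G_1 = 10^(21.6/10) = 144.5
  Stage 2: F_2 = 10^(2.67/10) = 1.849, G_2 = 10^(−2.67/10) = 0.5408
Friis cascade:
  F = 2.564 + (1.849 − 1)/144.5 = 2.570
NF = 10 log₁₀(2.570) = 4.10 dB

4.10 dB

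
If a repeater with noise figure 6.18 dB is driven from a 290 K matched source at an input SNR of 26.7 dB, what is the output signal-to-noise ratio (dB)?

20.52 dB

By definition F = SNR_in/SNR_out, so in dB: SNR_out = SNR_in − NF
SNR_out = 26.7 − 6.18 = 20.52 dB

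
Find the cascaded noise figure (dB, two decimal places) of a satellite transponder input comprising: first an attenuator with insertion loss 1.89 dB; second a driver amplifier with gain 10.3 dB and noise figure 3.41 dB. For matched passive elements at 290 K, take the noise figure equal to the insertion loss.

5.30 dB

Convert to linear (a loss of L dB is a gain of −L dB): F_i = 10^(NF_i/10), G_i = 10^(G_i,dB/10)
  Stage 1: F_1 = 10^(1.89/10) = 1.545, G_1 = 10^(−1.89/10) = 0.6471
  Stage 2: F_2 = 10^(3.41/10) = 2.193, G_2 = 10^(10.3/10) = 10.72
Friis cascade:
  F = 1.545 + (2.193 − 1)/0.6471 = 3.388
NF = 10 log₁₀(3.388) = 5.30 dB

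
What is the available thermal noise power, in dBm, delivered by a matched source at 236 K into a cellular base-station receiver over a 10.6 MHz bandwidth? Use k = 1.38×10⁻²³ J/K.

−104.6 dBm

P_n = kTB = 1.38×10⁻²³ × 236 × 1.06×10⁷ = 3.45×10⁻¹⁴ W
In dBm: 10 log₁₀(3.45×10⁻¹⁴ / 10⁻³) = −104.6 dBm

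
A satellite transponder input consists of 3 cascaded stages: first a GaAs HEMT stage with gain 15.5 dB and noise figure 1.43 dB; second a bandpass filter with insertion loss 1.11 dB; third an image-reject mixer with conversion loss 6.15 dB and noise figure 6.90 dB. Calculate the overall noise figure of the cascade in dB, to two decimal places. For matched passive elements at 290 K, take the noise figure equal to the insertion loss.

Convert to linear (a loss of L dB is a gain of −L dB): F_i = 10^(NF_i/10), G_i = 10^(G_i,dB/10)
  Stage 1: F_1 = 10^(1.43/10) = 1.390, G_1 = 10^(15.5/10) = 35.48
  Stage 2: F_2 = 10^(1.11/10) = 1.291, G_2 = 10^(−1.11/10) = 0.7745
  Stage 3: F_3 = 10^(6.90/10) = 4.898, G_3 = 10^(−6.15/10) = 0.2427
Friis cascade:
  F = 1.390 + (1.291 − 1)/35.48 + (4.898 − 1)/27.48 = 1.540
NF = 10 log₁₀(1.540) = 1.88 dB

1.88 dB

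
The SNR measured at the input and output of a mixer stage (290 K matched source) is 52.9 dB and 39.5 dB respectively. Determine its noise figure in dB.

NF (dB) = SNR_in(dB) − SNR_out(dB) when the source is at T₀
NF = 52.9 − 39.5 = 13.4 dB

13.4 dB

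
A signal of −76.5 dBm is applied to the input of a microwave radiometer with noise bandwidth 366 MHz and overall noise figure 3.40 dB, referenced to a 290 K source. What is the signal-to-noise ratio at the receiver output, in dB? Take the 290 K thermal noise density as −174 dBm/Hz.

Noise floor: N = −174 + 10 log₁₀(B) + NF
10 log₁₀(3.66×10⁸) = 85.63 dB
N = −174 + 85.63 + 3.40 = −84.97 dBm
SNR = P_sig − N = −76.5 − (−84.97) = 8.47 dB → 8.5 dB

8.5 dB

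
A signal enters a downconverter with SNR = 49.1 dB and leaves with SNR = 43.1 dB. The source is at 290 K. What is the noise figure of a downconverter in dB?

NF (dB) = SNR_in(dB) − SNR_out(dB) when the source is at T₀
NF = 49.1 − 43.1 = 6.0 dB

6.0 dB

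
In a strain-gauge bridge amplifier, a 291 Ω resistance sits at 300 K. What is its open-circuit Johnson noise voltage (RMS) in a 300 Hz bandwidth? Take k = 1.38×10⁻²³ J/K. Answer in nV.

38.0 nV

V_n = √(4kTRB)
4kTRB = 4 × 1.38×10⁻²³ × 300 × 2.91×10² × 3.00×10² = 1.45×10⁻¹⁵ V²
V_n = √(1.45×10⁻¹⁵) = 3.80×10⁻⁸ V = 38.0 nV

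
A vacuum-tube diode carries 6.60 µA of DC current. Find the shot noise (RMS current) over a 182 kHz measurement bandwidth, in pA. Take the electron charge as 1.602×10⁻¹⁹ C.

620 pA

I_n = √(2qI·B)
2qI·B = 2 × 1.602×10⁻¹⁹ × 6.60×10⁻⁶ × 1.82×10⁵ = 3.85×10⁻¹⁹ A²
I_n = √(3.85×10⁻¹⁹) = 6.20×10⁻¹⁰ A = 620 pA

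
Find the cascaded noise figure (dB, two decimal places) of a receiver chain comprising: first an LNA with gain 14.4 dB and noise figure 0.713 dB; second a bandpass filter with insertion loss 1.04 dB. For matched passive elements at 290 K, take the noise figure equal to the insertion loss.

Convert to linear (a loss of L dB is a gain of −L dB): F_i = 10^(NF_i/10), G_i = 10^(G_i,dB/10)
  Stage 1: F_1 = 10^(0.713/10) = 1.178, G_1 = 10^(14.4/10) = 27.54
  Stage 2: F_2 = 10^(1.04/10) = 1.271, G_2 = 10^(−1.04/10) = 0.7870
Friis cascade:
  F = 1.178 + (1.271 − 1)/27.54 = 1.188
NF = 10 log₁₀(1.188) = 0.75 dB

0.75 dB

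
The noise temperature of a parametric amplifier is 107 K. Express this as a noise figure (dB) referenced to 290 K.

F = 1 + T_e/T₀ = 1 + 107/290 = 1.36897
NF = 10 log₁₀(1.36897) = 1.36 dB

1.36 dB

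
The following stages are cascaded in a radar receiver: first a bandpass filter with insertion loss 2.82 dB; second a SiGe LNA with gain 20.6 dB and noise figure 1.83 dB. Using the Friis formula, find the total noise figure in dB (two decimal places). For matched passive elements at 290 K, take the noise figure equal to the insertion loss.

Convert to linear (a loss of L dB is a gain of −L dB): F_i = 10^(NF_i/10), G_i = 10^(G_i,dB/10)
  Stage 1: F_1 = 10^(2.82/10) = 1.914, G_1 = 10^(−2.82/10) = 0.5224
  Stage 2: F_2 = 10^(1.83/10) = 1.524, G_2 = 10^(20.6/10) = 114.8
Friis cascade:
  F = 1.914 + (1.524 − 1)/0.5224 = 2.917
NF = 10 log₁₀(2.917) = 4.65 dB

4.65 dB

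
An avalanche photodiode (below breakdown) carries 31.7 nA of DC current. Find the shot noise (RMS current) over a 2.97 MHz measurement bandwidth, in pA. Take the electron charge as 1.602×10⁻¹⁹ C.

174 pA

I_n = √(2qI·B)
2qI·B = 2 × 1.602×10⁻¹⁹ × 3.17×10⁻⁸ × 2.97×10⁶ = 3.02×10⁻²⁰ A²
I_n = √(3.02×10⁻²⁰) = 1.74×10⁻¹⁰ A = 174 pA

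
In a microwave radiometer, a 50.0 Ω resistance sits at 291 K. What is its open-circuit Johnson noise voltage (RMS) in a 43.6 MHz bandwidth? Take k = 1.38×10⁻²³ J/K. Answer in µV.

5.92 µV

V_n = √(4kTRB)
4kTRB = 4 × 1.38×10⁻²³ × 291 × 5.00×10¹ × 4.36×10⁷ = 3.50×10⁻¹¹ V²
V_n = √(3.50×10⁻¹¹) = 5.92×10⁻⁶ V = 5.92 µV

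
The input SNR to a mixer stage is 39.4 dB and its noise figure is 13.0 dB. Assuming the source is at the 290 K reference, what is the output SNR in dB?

By definition F = SNR_in/SNR_out, so in dB: SNR_out = SNR_in − NF
SNR_out = 39.4 − 13.0 = 26.4 dB

26.4 dB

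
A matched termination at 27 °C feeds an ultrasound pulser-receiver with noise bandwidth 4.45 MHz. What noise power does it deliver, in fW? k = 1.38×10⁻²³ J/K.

18.4 fW

T = 27 °C + 273.15 = 300.15 K
P_n = kTB = 1.38×10⁻²³ × 300.15 × 4.45×10⁶ = 1.84×10⁻¹⁴ W = 18.4 fW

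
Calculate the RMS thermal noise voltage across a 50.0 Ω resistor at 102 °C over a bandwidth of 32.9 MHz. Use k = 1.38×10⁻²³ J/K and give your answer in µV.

T = 102 °C + 273.15 = 375.15 K
V_n = √(4kTRB)
4kTRB = 4 × 1.38×10⁻²³ × 375.15 × 5.00×10¹ × 3.29×10⁷ = 3.41×10⁻¹¹ V²
V_n = √(3.41×10⁻¹¹) = 5.84×10⁻⁶ V = 5.84 µV

5.84 µV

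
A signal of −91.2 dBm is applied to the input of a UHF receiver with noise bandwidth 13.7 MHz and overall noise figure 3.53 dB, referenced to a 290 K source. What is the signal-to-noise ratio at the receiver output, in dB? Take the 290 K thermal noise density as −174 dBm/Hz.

Noise floor: N = −174 + 10 log₁₀(B) + NF
10 log₁₀(1.37×10⁷) = 71.37 dB
N = −174 + 71.37 + 3.53 = −99.10 dBm
SNR = P_sig − N = −91.2 − (−99.10) = 7.90 dB → 7.9 dB

7.9 dB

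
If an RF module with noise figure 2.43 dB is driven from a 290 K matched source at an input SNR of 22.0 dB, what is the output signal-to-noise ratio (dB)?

19.57 dB

By definition F = SNR_in/SNR_out, so in dB: SNR_out = SNR_in − NF
SNR_out = 22.0 − 2.43 = 19.57 dB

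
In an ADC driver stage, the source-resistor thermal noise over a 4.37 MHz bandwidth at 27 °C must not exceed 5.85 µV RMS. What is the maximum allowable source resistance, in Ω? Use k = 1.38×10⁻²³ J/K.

473 Ω

T = 27 °C + 273.15 = 300.15 K
Johnson–Nyquist: V_n = √(4kTRB) ⇒ R = V_n² / (4kTB)
4kTB = 4 × 1.38×10⁻²³ × 300.15 × 4.37×10⁶ = 7.24×10⁻¹⁴
R = (5.85×10⁻⁶)² / 7.24×10⁻¹⁴ = 4.73×10² Ω = 473 Ω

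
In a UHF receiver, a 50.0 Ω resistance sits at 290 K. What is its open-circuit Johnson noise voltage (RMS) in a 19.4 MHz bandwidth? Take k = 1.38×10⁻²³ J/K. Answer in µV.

3.94 µV

V_n = √(4kTRB)
4kTRB = 4 × 1.38×10⁻²³ × 290 × 5.00×10¹ × 1.94×10⁷ = 1.55×10⁻¹¹ V²
V_n = √(1.55×10⁻¹¹) = 3.94×10⁻⁶ V = 3.94 µV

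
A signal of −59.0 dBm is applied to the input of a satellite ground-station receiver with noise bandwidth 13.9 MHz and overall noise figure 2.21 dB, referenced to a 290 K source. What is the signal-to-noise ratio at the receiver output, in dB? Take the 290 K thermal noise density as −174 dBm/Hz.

Noise floor: N = −174 + 10 log₁₀(B) + NF
10 log₁₀(1.39×10⁷) = 71.43 dB
N = −174 + 71.43 + 2.21 = −100.36 dBm
SNR = P_sig − N = −59.0 − (−100.36) = 41.36 dB → 41.4 dB

41.4 dB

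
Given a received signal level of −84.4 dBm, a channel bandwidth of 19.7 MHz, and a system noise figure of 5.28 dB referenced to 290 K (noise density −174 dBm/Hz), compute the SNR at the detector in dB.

11.4 dB

Noise floor: N = −174 + 10 log₁₀(B) + NF
10 log₁₀(1.97×10⁷) = 72.94 dB
N = −174 + 72.94 + 5.28 = −95.78 dBm
SNR = P_sig − N = −84.4 − (−95.78) = 11.38 dB → 11.4 dB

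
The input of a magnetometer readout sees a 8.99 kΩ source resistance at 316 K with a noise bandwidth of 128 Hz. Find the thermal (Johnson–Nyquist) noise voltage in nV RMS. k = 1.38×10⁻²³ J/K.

142 nV

V_n = √(4kTRB)
4kTRB = 4 × 1.38×10⁻²³ × 316 × 8.99×10³ × 1.28×10² = 2.01×10⁻¹⁴ V²
V_n = √(2.01×10⁻¹⁴) = 1.42×10⁻⁷ V = 142 nV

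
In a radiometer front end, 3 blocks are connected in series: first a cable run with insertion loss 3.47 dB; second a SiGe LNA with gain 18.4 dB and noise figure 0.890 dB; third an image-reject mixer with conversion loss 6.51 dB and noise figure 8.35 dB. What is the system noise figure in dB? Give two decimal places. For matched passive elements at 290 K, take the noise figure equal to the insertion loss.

Convert to linear (a loss of L dB is a gain of −L dB): F_i = 10^(NF_i/10), G_i = 10^(G_i,dB/10)
  Stage 1: F_1 = 10^(3.47/10) = 2.223, G_1 = 10^(−3.47/10) = 0.4498
  Stage 2: F_2 = 10^(0.890/10) = 1.227, G_2 = 10^(18.4/10) = 69.18
  Stage 3: F_3 = 10^(8.35/10) = 6.839, G_3 = 10^(−6.51/10) = 0.2234
Friis cascade:
  F = 2.223 + (1.227 − 1)/0.4498 + (6.839 − 1)/31.12 = 2.917
NF = 10 log₁₀(2.917) = 4.65 dB

4.65 dB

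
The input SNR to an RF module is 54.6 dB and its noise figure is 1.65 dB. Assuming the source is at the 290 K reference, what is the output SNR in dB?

By definition F = SNR_in/SNR_out, so in dB: SNR_out = SNR_in − NF
SNR_out = 54.6 − 1.65 = 52.95 dB

52.95 dB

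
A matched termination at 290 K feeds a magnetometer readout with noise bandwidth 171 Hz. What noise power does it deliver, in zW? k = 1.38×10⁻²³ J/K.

684 zW

P_n = kTB = 1.38×10⁻²³ × 290 × 1.71×10² = 6.84×10⁻¹⁹ W = 684 zW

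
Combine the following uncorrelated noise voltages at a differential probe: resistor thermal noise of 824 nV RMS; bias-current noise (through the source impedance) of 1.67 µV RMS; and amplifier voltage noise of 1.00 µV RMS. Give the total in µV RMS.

2.11 µV

Uncorrelated sources add in power (mean-square): V_tot = √(ΣV_i²)
V_tot = √[(8.24×10⁻⁷)² + (1.67×10⁻⁶)² + (1.00×10⁻⁶)²] = 2.11×10⁻⁶ V = 2.11 µV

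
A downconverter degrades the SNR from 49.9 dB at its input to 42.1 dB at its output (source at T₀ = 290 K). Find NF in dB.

NF (dB) = SNR_in(dB) − SNR_out(dB) when the source is at T₀
NF = 49.9 − 42.1 = 7.8 dB

7.8 dB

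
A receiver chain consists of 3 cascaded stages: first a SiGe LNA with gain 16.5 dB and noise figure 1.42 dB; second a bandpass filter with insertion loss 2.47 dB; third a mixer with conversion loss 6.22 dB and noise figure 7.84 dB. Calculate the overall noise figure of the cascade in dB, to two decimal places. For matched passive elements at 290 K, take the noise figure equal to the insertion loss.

2.05 dB

Convert to linear (a loss of L dB is a gain of −L dB): F_i = 10^(NF_i/10), G_i = 10^(G_i,dB/10)
  Stage 1: F_1 = 10^(1.42/10) = 1.387, G_1 = 10^(16.5/10) = 44.67
  Stage 2: F_2 = 10^(2.47/10) = 1.766, G_2 = 10^(−2.47/10) = 0.5662
  Stage 3: F_3 = 10^(7.84/10) = 6.081, G_3 = 10^(−6.22/10) = 0.2388
Friis cascade:
  F = 1.387 + (1.766 − 1)/44.67 + (6.081 − 1)/25.29 = 1.605
NF = 10 log₁₀(1.605) = 2.05 dB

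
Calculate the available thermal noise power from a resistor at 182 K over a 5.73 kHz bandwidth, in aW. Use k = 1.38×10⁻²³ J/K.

14.4 aW

P_n = kTB = 1.38×10⁻²³ × 182 × 5.73×10³ = 1.44×10⁻¹⁷ W = 14.4 aW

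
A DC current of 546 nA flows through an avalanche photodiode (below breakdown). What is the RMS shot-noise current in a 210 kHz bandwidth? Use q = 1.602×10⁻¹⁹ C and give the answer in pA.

192 pA

I_n = √(2qI·B)
2qI·B = 2 × 1.602×10⁻¹⁹ × 5.46×10⁻⁷ × 2.10×10⁵ = 3.67×10⁻²⁰ A²
I_n = √(3.67×10⁻²⁰) = 1.92×10⁻¹⁰ A = 192 pA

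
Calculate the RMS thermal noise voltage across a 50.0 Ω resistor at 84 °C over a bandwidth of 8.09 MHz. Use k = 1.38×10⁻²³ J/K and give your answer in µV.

T = 84 °C + 273.15 = 357.15 K
V_n = √(4kTRB)
4kTRB = 4 × 1.38×10⁻²³ × 357.15 × 5.00×10¹ × 8.09×10⁶ = 7.97×10⁻¹² V²
V_n = √(7.97×10⁻¹²) = 2.82×10⁻⁶ V = 2.82 µV

2.82 µV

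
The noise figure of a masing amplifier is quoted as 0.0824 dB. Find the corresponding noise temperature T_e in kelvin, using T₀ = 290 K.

F = 10^(0.0824/10) = 1.01915
T_e = (F − 1)·T₀ = (1.01915 − 1) × 290 = 5.55 K

5.55 K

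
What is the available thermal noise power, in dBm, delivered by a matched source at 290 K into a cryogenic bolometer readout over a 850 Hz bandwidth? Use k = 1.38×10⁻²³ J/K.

−144.7 dBm

P_n = kTB = 1.38×10⁻²³ × 290 × 8.50×10² = 3.40×10⁻¹⁸ W
In dBm: 10 log₁₀(3.40×10⁻¹⁸ / 10⁻³) = −144.7 dBm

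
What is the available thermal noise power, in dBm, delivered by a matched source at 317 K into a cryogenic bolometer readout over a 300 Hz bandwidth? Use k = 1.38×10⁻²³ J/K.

P_n = kTB = 1.38×10⁻²³ × 317 × 3.00×10² = 1.31×10⁻¹⁸ W
In dBm: 10 log₁₀(1.31×10⁻¹⁸ / 10⁻³) = −148.8 dBm

−148.8 dBm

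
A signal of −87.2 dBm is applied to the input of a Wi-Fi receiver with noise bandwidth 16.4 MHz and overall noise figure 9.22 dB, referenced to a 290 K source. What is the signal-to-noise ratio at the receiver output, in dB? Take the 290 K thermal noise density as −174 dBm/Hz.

Noise floor: N = −174 + 10 log₁₀(B) + NF
10 log₁₀(1.64×10⁷) = 72.15 dB
N = −174 + 72.15 + 9.22 = −92.63 dBm
SNR = P_sig − N = −87.2 − (−92.63) = 5.43 dB → 5.4 dB

5.4 dB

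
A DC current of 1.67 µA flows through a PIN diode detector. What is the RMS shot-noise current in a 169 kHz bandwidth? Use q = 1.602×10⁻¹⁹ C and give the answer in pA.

301 pA

I_n = √(2qI·B)
2qI·B = 2 × 1.602×10⁻¹⁹ × 1.67×10⁻⁶ × 1.69×10⁵ = 9.04×10⁻²⁰ A²
I_n = √(9.04×10⁻²⁰) = 3.01×10⁻¹⁰ A = 301 pA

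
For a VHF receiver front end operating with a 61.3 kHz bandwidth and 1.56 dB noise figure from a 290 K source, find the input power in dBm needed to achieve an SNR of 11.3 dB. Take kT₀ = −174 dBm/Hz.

Sensitivity = −174 + 10 log₁₀(B) + NF + SNR_min
= −174 + 47.87 + 1.56 + 11.3
= −113.27 dBm → −113.3 dBm

−113.3 dBm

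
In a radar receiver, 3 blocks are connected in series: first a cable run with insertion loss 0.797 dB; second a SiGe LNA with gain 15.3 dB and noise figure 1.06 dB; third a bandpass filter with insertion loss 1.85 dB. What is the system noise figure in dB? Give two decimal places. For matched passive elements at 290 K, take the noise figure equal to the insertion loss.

1.91 dB

Convert to linear (a loss of L dB is a gain of −L dB): F_i = 10^(NF_i/10), G_i = 10^(G_i,dB/10)
  Stage 1: F_1 = 10^(0.797/10) = 1.201, G_1 = 10^(−0.797/10) = 0.8323
  Stage 2: F_2 = 10^(1.06/10) = 1.276, G_2 = 10^(15.3/10) = 33.88
  Stage 3: F_3 = 10^(1.85/10) = 1.531, G_3 = 10^(−1.85/10) = 0.6531
Friis cascade:
  F = 1.201 + (1.276 − 1)/0.8323 + (1.531 − 1)/28.20 = 1.552
NF = 10 log₁₀(1.552) = 1.91 dB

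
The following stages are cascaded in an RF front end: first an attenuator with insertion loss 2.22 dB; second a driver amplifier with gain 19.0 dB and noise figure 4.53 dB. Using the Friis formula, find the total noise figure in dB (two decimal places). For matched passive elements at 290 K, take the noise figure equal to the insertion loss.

Convert to linear (a loss of L dB is a gain of −L dB): F_i = 10^(NF_i/10), G_i = 10^(G_i,dB/10)
  Stage 1: F_1 = 10^(2.22/10) = 1.667, G_1 = 10^(−2.22/10) = 0.5998
  Stage 2: F_2 = 10^(4.53/10) = 2.838, G_2 = 10^(19.0/10) = 79.43
Friis cascade:
  F = 1.667 + (2.838 − 1)/0.5998 = 4.732
NF = 10 log₁₀(4.732) = 6.75 dB

6.75 dB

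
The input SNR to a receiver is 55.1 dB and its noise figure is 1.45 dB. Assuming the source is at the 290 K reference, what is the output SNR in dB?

By definition F = SNR_in/SNR_out, so in dB: SNR_out = SNR_in − NF
SNR_out = 55.1 − 1.45 = 53.65 dB

53.65 dB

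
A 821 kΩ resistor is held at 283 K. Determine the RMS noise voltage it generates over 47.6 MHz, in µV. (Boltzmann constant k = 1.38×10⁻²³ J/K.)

781 µV

V_n = √(4kTRB)
4kTRB = 4 × 1.38×10⁻²³ × 283 × 8.21×10⁵ × 4.76×10⁷ = 6.10×10⁻⁷ V²
V_n = √(6.10×10⁻⁷) = 7.81×10⁻⁴ V = 781 µV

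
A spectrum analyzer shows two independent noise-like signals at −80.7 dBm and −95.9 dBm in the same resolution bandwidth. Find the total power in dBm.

−80.6 dBm

Convert to linear, add, convert back:
P₁ = 8.51×10⁻¹² W, P₂ = 2.57×10⁻¹³ W
P_tot = 8.77×10⁻¹² W → 10 log₁₀(P_tot / 10⁻³) = −80.6 dBm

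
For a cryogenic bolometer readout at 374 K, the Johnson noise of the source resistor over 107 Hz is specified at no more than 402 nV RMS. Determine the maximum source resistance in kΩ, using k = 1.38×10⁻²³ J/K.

73.2 kΩ

Johnson–Nyquist: V_n = √(4kTRB) ⇒ R = V_n² / (4kTB)
4kTB = 4 × 1.38×10⁻²³ × 374 × 1.07×10² = 2.21×10⁻¹⁸
R = (4.02×10⁻⁷)² / 2.21×10⁻¹⁸ = 7.32×10⁴ Ω = 73.2 kΩ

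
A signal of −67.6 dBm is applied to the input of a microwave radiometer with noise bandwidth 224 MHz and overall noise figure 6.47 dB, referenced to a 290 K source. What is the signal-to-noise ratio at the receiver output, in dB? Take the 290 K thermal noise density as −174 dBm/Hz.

16.4 dB

Noise floor: N = −174 + 10 log₁₀(B) + NF
10 log₁₀(2.24×10⁸) = 83.5 dB
N = −174 + 83.5 + 6.47 = −84.03 dBm
SNR = P_sig − N = −67.6 − (−84.03) = 16.43 dB → 16.4 dB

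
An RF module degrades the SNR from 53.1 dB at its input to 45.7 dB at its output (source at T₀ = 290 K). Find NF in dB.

7.4 dB

NF (dB) = SNR_in(dB) − SNR_out(dB) when the source is at T₀
NF = 53.1 − 45.7 = 7.4 dB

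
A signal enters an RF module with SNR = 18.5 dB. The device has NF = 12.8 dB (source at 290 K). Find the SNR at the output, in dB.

By definition F = SNR_in/SNR_out, so in dB: SNR_out = SNR_in − NF
SNR_out = 18.5 − 12.8 = 5.7 dB

5.7 dB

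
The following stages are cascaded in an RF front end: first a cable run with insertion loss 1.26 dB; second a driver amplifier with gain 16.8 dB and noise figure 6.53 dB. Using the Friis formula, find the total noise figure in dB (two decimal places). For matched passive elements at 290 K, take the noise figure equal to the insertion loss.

7.79 dB

Convert to linear (a loss of L dB is a gain of −L dB): F_i = 10^(NF_i/10), G_i = 10^(G_i,dB/10)
  Stage 1: F_1 = 10^(1.26/10) = 1.337, G_1 = 10^(−1.26/10) = 0.7482
  Stage 2: F_2 = 10^(6.53/10) = 4.498, G_2 = 10^(16.8/10) = 47.86
Friis cascade:
  F = 1.337 + (4.498 − 1)/0.7482 = 6.012
NF = 10 log₁₀(6.012) = 7.79 dB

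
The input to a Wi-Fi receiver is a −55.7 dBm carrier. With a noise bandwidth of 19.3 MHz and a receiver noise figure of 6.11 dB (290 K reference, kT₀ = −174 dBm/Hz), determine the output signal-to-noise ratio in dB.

39.3 dB

Noise floor: N = −174 + 10 log₁₀(B) + NF
10 log₁₀(1.93×10⁷) = 72.86 dB
N = −174 + 72.86 + 6.11 = −95.03 dBm
SNR = P_sig − N = −55.7 − (−95.03) = 39.33 dB → 39.3 dB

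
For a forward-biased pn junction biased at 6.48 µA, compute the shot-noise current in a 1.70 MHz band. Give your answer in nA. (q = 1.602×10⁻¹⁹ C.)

1.88 nA

I_n = √(2qI·B)
2qI·B = 2 × 1.602×10⁻¹⁹ × 6.48×10⁻⁶ × 1.70×10⁶ = 3.53×10⁻¹⁸ A²
I_n = √(3.53×10⁻¹⁸) = 1.88×10⁻⁹ A = 1.88 nA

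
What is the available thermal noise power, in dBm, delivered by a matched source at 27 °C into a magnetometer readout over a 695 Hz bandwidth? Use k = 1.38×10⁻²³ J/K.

−145.4 dBm

T = 27 °C + 273.15 = 300.15 K
P_n = kTB = 1.38×10⁻²³ × 300.15 × 6.95×10² = 2.88×10⁻¹⁸ W
In dBm: 10 log₁₀(2.88×10⁻¹⁸ / 10⁻³) = −145.4 dBm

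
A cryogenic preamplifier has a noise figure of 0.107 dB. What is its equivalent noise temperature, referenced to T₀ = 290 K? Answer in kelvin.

7.23 K

F = 10^(0.107/10) = 1.02494
T_e = (F − 1)·T₀ = (1.02494 − 1) × 290 = 7.23 K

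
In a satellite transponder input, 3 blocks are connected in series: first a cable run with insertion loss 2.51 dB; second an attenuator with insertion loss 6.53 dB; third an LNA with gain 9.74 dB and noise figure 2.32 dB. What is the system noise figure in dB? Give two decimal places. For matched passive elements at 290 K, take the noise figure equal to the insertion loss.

Convert to linear (a loss of L dB is a gain of −L dB): F_i = 10^(NF_i/10), G_i = 10^(G_i,dB/10)
  Stage 1: F_1 = 10^(2.51/10) = 1.782, G_1 = 10^(−2.51/10) = 0.5610
  Stage 2: F_2 = 10^(6.53/10) = 4.498, G_2 = 10^(−6.53/10) = 0.2223
  Stage 3: F_3 = 10^(2.32/10) = 1.706, G_3 = 10^(9.74/10) = 9.419
Friis cascade:
  F = 1.782 + (4.498 − 1)/0.5610 + (1.706 − 1)/0.1247 = 13.68
NF = 10 log₁₀(13.68) = 11.36 dB

11.36 dB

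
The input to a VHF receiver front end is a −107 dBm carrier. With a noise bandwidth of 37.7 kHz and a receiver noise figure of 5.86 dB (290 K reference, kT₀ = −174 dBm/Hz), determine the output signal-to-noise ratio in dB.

Noise floor: N = −174 + 10 log₁₀(B) + NF
10 log₁₀(3.77×10⁴) = 45.76 dB
N = −174 + 45.76 + 5.86 = −122.38 dBm
SNR = P_sig − N = −107 − (−122.38) = 15.38 dB → 15.4 dB

15.4 dB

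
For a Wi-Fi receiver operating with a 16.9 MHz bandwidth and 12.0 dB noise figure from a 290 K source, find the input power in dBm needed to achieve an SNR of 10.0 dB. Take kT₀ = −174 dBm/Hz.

−79.7 dBm

Sensitivity = −174 + 10 log₁₀(B) + NF + SNR_min
= −174 + 72.28 + 12.0 + 10.0
= −79.72 dBm → −79.7 dBm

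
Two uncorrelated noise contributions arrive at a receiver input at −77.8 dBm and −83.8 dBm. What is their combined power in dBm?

−76.8 dBm

Convert to linear, add, convert back:
P₁ = 1.66×10⁻¹¹ W, P₂ = 4.17×10⁻¹² W
P_tot = 2.08×10⁻¹¹ W → 10 log₁₀(P_tot / 10⁻³) = −76.8 dBm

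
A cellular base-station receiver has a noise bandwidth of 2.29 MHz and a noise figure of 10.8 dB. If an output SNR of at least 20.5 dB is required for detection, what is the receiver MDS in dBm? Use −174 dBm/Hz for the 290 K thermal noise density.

−79.1 dBm

Sensitivity = −174 + 10 log₁₀(B) + NF + SNR_min
= −174 + 63.6 + 10.8 + 20.5
= −79.1 dBm → −79.1 dBm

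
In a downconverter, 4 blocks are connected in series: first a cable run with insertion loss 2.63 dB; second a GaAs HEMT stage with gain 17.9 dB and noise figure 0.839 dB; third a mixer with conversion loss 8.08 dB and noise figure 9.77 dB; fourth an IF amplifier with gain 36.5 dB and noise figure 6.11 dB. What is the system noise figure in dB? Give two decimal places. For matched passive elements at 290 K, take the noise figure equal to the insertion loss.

4.86 dB

Convert to linear (a loss of L dB is a gain of −L dB): F_i = 10^(NF_i/10), G_i = 10^(G_i,dB/10)
  Stage 1: F_1 = 10^(2.63/10) = 1.832, G_1 = 10^(−2.63/10) = 0.5458
  Stage 2: F_2 = 10^(0.839/10) = 1.213, G_2 = 10^(17.9/10) = 61.66
  Stage 3: F_3 = 10^(9.77/10) = 9.484, G_3 = 10^(−8.08/10) = 0.1556
  Stage 4: F_4 = 10^(6.11/10) = 4.083, G_4 = 10^(36.5/10) = 4467
Friis cascade:
  F = 1.832 + (1.213 − 1)/0.5458 + (9.484 − 1)/33.65 + (4.083 − 1)/5.236 = 3.064
NF = 10 log₁₀(3.064) = 4.86 dB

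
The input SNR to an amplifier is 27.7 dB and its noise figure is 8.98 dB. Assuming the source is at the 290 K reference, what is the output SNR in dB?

18.72 dB

By definition F = SNR_in/SNR_out, so in dB: SNR_out = SNR_in − NF
SNR_out = 27.7 − 8.98 = 18.72 dB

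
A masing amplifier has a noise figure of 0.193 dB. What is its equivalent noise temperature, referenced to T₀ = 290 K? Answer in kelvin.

F = 10^(0.193/10) = 1.04544
T_e = (F − 1)·T₀ = (1.04544 − 1) × 290 = 13.2 K

13.2 K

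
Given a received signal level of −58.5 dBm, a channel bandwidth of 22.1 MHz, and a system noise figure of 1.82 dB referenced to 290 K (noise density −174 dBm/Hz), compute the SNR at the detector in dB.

40.2 dB

Noise floor: N = −174 + 10 log₁₀(B) + NF
10 log₁₀(2.21×10⁷) = 73.44 dB
N = −174 + 73.44 + 1.82 = −98.74 dBm
SNR = P_sig − N = −58.5 − (−98.74) = 40.24 dB → 40.2 dB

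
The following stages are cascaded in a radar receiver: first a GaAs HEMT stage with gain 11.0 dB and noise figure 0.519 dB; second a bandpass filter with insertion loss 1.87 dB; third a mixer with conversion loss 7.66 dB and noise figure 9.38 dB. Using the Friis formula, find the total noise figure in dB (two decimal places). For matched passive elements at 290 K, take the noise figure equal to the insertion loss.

Convert to linear (a loss of L dB is a gain of −L dB): F_i = 10^(NF_i/10), G_i = 10^(G_i,dB/10)
  Stage 1: F_1 = 10^(0.519/10) = 1.127, G_1 = 10^(11.0/10) = 12.59
  Stage 2: F_2 = 10^(1.87/10) = 1.538, G_2 = 10^(−1.87/10) = 0.6501
  Stage 3: F_3 = 10^(9.38/10) = 8.670, G_3 = 10^(−7.66/10) = 0.1714
Friis cascade:
  F = 1.127 + (1.538 − 1)/12.59 + (8.670 − 1)/8.185 = 2.107
NF = 10 log₁₀(2.107) = 3.24 dB

3.24 dB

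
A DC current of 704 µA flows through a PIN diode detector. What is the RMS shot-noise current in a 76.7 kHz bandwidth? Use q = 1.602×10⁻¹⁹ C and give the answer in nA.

I_n = √(2qI·B)
2qI·B = 2 × 1.602×10⁻¹⁹ × 7.04×10⁻⁴ × 7.67×10⁴ = 1.73×10⁻¹⁷ A²
I_n = √(1.73×10⁻¹⁷) = 4.16×10⁻⁹ A = 4.16 nA

4.16 nA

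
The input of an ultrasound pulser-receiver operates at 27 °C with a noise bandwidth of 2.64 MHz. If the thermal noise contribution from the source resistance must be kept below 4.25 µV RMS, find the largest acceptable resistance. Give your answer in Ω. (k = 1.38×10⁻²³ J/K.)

413 Ω

T = 27 °C + 273.15 = 300.15 K
Johnson–Nyquist: V_n = √(4kTRB) ⇒ R = V_n² / (4kTB)
4kTB = 4 × 1.38×10⁻²³ × 300.15 × 2.64×10⁶ = 4.37×10⁻¹⁴
R = (4.25×10⁻⁶)² / 4.37×10⁻¹⁴ = 4.13×10² Ω = 413 Ω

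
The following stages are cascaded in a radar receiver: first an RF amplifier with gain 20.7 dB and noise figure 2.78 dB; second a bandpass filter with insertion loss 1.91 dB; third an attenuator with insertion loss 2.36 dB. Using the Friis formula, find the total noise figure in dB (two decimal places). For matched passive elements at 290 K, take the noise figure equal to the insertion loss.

2.81 dB

Convert to linear (a loss of L dB is a gain of −L dB): F_i = 10^(NF_i/10), G_i = 10^(G_i,dB/10)
  Stage 1: F_1 = 10^(2.78/10) = 1.897, G_1 = 10^(20.7/10) = 117.5
  Stage 2: F_2 = 10^(1.91/10) = 1.552, G_2 = 10^(−1.91/10) = 0.6442
  Stage 3: F_3 = 10^(2.36/10) = 1.722, G_3 = 10^(−2.36/10) = 0.5808
Friis cascade:
  F = 1.897 + (1.552 − 1)/117.5 + (1.722 − 1)/75.68 = 1.911
NF = 10 log₁₀(1.911) = 2.81 dB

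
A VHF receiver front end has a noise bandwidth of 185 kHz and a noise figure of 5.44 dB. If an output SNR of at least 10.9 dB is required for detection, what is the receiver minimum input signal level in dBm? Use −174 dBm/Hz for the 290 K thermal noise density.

Sensitivity = −174 + 10 log₁₀(B) + NF + SNR_min
= −174 + 52.67 + 5.44 + 10.9
= −104.99 dBm → −105.0 dBm

−105.0 dBm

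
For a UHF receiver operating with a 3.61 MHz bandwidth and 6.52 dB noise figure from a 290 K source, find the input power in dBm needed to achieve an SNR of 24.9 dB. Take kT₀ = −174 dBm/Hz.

Sensitivity = −174 + 10 log₁₀(B) + NF + SNR_min
= −174 + 65.58 + 6.52 + 24.9
= −77.00 dBm → −77.0 dBm

−77.0 dBm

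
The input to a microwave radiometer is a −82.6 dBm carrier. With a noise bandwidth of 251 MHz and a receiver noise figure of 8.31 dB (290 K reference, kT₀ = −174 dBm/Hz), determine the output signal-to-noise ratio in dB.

−0.9 dB

Noise floor: N = −174 + 10 log₁₀(B) + NF
10 log₁₀(2.51×10⁸) = 84 dB
N = −174 + 84 + 8.31 = −81.69 dBm
SNR = P_sig − N = −82.6 − (−81.69) = −0.91 dB → −0.9 dB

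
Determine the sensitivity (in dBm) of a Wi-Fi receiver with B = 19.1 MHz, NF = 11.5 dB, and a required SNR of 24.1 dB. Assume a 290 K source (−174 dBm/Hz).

−65.6 dBm

Sensitivity = −174 + 10 log₁₀(B) + NF + SNR_min
= −174 + 72.81 + 11.5 + 24.1
= −65.59 dBm → −65.6 dBm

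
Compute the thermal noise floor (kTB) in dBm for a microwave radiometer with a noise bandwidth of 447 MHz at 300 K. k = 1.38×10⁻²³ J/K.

P_n = kTB = 1.38×10⁻²³ × 300 × 4.47×10⁸ = 1.85×10⁻¹² W
In dBm: 10 log₁₀(1.85×10⁻¹² / 10⁻³) = −87.3 dBm

−87.3 dBm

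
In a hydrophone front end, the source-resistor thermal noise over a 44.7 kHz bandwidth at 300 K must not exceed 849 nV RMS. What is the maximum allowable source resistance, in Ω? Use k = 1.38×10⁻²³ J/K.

974 Ω

Johnson–Nyquist: V_n = √(4kTRB) ⇒ R = V_n² / (4kTB)
4kTB = 4 × 1.38×10⁻²³ × 300 × 4.47×10⁴ = 7.40×10⁻¹⁶
R = (8.49×10⁻⁷)² / 7.40×10⁻¹⁶ = 9.74×10² Ω = 974 Ω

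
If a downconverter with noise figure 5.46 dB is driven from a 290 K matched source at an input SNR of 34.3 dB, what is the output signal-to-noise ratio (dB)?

28.84 dB

By definition F = SNR_in/SNR_out, so in dB: SNR_out = SNR_in − NF
SNR_out = 34.3 − 5.46 = 28.84 dB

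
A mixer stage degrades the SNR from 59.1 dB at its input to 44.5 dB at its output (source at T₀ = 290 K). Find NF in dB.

14.6 dB

NF (dB) = SNR_in(dB) − SNR_out(dB) when the source is at T₀
NF = 59.1 − 44.5 = 14.6 dB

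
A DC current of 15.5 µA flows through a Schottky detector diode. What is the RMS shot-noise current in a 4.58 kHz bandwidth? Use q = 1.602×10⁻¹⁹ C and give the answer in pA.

I_n = √(2qI·B)
2qI·B = 2 × 1.602×10⁻¹⁹ × 1.55×10⁻⁵ × 4.58×10³ = 2.27×10⁻²⁰ A²
I_n = √(2.27×10⁻²⁰) = 1.51×10⁻¹⁰ A = 151 pA

151 pA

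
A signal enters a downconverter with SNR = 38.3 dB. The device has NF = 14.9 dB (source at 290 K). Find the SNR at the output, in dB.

By definition F = SNR_in/SNR_out, so in dB: SNR_out = SNR_in − NF
SNR_out = 38.3 − 14.9 = 23.4 dB

23.4 dB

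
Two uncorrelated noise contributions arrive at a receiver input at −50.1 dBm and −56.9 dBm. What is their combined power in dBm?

Convert to linear, add, convert back:
P₁ = 9.77×10⁻⁹ W, P₂ = 2.04×10⁻⁹ W
P_tot = 1.18×10⁻⁸ W → 10 log₁₀(P_tot / 10⁻³) = −49.3 dBm

−49.3 dBm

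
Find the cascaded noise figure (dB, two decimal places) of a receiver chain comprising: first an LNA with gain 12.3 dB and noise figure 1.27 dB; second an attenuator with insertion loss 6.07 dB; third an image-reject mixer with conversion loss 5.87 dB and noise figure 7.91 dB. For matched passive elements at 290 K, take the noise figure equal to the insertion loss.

4.40 dB

Convert to linear (a loss of L dB is a gain of −L dB): F_i = 10^(NF_i/10), G_i = 10^(G_i,dB/10)
  Stage 1: F_1 = 10^(1.27/10) = 1.340, G_1 = 10^(12.3/10) = 16.98
  Stage 2: F_2 = 10^(6.07/10) = 4.046, G_2 = 10^(−6.07/10) = 0.2472
  Stage 3: F_3 = 10^(7.91/10) = 6.180, G_3 = 10^(−5.87/10) = 0.2588
Friis cascade:
  F = 1.340 + (4.046 − 1)/16.98 + (6.180 − 1)/4.198 = 2.753
NF = 10 log₁₀(2.753) = 4.40 dB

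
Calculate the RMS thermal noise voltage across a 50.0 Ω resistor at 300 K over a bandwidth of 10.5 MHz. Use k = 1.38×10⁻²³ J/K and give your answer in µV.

V_n = √(4kTRB)
4kTRB = 4 × 1.38×10⁻²³ × 300 × 5.00×10¹ × 1.05×10⁷ = 8.69×10⁻¹² V²
V_n = √(8.69×10⁻¹²) = 2.95×10⁻⁶ V = 2.95 µV

2.95 µV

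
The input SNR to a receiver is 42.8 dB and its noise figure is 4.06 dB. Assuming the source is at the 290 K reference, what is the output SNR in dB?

38.74 dB

By definition F = SNR_in/SNR_out, so in dB: SNR_out = SNR_in − NF
SNR_out = 42.8 − 4.06 = 38.74 dB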